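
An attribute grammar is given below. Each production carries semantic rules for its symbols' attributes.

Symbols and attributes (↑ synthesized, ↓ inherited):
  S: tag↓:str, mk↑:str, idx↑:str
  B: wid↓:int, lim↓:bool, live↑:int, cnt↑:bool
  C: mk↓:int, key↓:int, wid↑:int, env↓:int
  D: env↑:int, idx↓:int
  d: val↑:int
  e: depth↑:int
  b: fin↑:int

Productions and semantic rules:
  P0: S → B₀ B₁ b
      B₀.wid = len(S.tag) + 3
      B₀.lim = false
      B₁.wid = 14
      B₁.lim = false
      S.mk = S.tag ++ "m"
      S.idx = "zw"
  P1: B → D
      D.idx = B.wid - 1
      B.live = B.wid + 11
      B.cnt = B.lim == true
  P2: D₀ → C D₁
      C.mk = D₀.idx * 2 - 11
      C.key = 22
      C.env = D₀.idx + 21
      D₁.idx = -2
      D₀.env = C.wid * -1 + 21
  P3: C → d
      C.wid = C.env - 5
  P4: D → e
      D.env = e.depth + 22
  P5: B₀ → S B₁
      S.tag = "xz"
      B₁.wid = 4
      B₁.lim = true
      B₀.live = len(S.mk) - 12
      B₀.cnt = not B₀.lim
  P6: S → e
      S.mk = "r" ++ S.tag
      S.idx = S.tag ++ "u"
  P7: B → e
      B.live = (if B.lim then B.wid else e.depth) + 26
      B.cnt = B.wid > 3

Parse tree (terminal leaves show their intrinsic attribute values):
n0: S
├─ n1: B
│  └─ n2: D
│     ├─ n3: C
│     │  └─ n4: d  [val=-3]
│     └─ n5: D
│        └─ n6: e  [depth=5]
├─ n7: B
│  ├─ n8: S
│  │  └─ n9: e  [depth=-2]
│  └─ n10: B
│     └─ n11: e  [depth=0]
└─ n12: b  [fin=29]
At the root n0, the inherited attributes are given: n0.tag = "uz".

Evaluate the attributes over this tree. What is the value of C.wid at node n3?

1. n0.tag = "uz"  [given at root]
2. n1.wid = 5  [len(S.tag) + 3]
3. n1.lim = false  [false]
4. n2.idx = 4  [B.wid - 1]
5. n3.mk = -3  [D₀.idx * 2 - 11]
6. n3.key = 22  [22]
7. n3.env = 25  [D₀.idx + 21]
8. n4.val = -3  [terminal]
9. n3.wid = 20  [C.env - 5]
10. n5.idx = -2  [-2]
11. n6.depth = 5  [terminal]
12. n5.env = 27  [e.depth + 22]
13. n2.env = 1  [C.wid * -1 + 21]
14. n1.live = 16  [B.wid + 11]
15. n1.cnt = false  [B.lim == true]
16. n7.wid = 14  [14]
17. n7.lim = false  [false]
18. n8.tag = "xz"  ["xz"]
19. n9.depth = -2  [terminal]
20. n8.mk = "rxz"  ["r" ++ S.tag]
21. n8.idx = "xzu"  [S.tag ++ "u"]
22. n10.wid = 4  [4]
23. n10.lim = true  [true]
24. n11.depth = 0  [terminal]
25. n10.live = 30  [(if B.lim then B.wid else e.depth) + 26]
26. n10.cnt = true  [B.wid > 3]
27. n7.live = -9  [len(S.mk) - 12]
28. n7.cnt = true  [not B₀.lim]
29. n12.fin = 29  [terminal]
30. n0.mk = "uzm"  [S.tag ++ "m"]
31. n0.idx = "zw"  ["zw"]

20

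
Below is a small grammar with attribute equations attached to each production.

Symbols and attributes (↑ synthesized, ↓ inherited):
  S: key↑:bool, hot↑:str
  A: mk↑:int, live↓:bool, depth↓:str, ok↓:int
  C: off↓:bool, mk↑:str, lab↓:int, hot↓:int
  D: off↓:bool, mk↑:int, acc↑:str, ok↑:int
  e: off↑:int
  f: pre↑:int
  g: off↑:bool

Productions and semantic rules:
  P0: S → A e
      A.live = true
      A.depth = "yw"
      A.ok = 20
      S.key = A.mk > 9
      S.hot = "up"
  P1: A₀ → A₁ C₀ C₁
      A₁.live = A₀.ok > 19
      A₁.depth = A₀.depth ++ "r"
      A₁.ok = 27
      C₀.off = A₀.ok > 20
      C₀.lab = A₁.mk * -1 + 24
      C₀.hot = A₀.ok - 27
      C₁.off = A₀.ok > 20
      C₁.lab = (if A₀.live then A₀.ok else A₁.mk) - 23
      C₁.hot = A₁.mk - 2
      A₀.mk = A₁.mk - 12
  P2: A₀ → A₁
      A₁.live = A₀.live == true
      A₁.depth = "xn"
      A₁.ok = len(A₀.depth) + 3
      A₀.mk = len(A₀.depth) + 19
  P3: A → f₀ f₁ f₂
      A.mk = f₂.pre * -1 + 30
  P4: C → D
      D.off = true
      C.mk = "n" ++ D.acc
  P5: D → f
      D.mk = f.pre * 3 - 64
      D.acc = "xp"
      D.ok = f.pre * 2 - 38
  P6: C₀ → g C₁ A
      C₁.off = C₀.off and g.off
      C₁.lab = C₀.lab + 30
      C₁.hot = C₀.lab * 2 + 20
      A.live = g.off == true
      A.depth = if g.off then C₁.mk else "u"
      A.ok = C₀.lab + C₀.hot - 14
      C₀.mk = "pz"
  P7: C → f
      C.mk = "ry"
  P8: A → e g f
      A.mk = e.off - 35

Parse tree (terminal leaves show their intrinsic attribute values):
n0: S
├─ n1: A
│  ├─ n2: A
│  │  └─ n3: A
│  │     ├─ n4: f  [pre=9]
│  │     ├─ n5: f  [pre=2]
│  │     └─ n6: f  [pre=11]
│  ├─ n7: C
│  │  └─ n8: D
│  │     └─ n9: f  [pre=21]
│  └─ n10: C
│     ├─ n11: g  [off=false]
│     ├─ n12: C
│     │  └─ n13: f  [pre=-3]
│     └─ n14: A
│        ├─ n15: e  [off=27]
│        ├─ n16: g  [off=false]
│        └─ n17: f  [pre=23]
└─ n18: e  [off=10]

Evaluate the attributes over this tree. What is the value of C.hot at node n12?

14

1. n1.live = true  [true]
2. n1.depth = "yw"  ["yw"]
3. n1.ok = 20  [20]
4. n2.live = true  [A₀.ok > 19]
5. n2.depth = "ywr"  [A₀.depth ++ "r"]
6. n2.ok = 27  [27]
7. n3.live = true  [A₀.live == true]
8. n3.depth = "xn"  ["xn"]
9. n3.ok = 6  [len(A₀.depth) + 3]
10. n4.pre = 9  [terminal]
11. n5.pre = 2  [terminal]
12. n6.pre = 11  [terminal]
13. n3.mk = 19  [f₂.pre * -1 + 30]
14. n2.mk = 22  [len(A₀.depth) + 19]
15. n7.off = false  [A₀.ok > 20]
16. n7.lab = 2  [A₁.mk * -1 + 24]
17. n7.hot = -7  [A₀.ok - 27]
18. n8.off = true  [true]
19. n9.pre = 21  [terminal]
20. n8.mk = -1  [f.pre * 3 - 64]
21. n8.acc = "xp"  ["xp"]
22. n8.ok = 4  [f.pre * 2 - 38]
23. n7.mk = "nxp"  ["n" ++ D.acc]
24. n10.off = false  [A₀.ok > 20]
25. n10.lab = -3  [(if A₀.live then A₀.ok else A₁.mk) - 23]
26. n10.hot = 20  [A₁.mk - 2]
27. n11.off = false  [terminal]
28. n12.off = false  [C₀.off and g.off]
29. n12.lab = 27  [C₀.lab + 30]
30. n12.hot = 14  [C₀.lab * 2 + 20]
31. n13.pre = -3  [terminal]
32. n12.mk = "ry"  ["ry"]
33. n14.live = false  [g.off == true]
34. n14.depth = "u"  [if g.off then C₁.mk else "u"]
35. n14.ok = 3  [C₀.lab + C₀.hot - 14]
36. n15.off = 27  [terminal]
37. n16.off = false  [terminal]
38. n17.pre = 23  [terminal]
39. n14.mk = -8  [e.off - 35]
40. n10.mk = "pz"  ["pz"]
41. n1.mk = 10  [A₁.mk - 12]
42. n18.off = 10  [terminal]
43. n0.key = true  [A.mk > 9]
44. n0.hot = "up"  ["up"]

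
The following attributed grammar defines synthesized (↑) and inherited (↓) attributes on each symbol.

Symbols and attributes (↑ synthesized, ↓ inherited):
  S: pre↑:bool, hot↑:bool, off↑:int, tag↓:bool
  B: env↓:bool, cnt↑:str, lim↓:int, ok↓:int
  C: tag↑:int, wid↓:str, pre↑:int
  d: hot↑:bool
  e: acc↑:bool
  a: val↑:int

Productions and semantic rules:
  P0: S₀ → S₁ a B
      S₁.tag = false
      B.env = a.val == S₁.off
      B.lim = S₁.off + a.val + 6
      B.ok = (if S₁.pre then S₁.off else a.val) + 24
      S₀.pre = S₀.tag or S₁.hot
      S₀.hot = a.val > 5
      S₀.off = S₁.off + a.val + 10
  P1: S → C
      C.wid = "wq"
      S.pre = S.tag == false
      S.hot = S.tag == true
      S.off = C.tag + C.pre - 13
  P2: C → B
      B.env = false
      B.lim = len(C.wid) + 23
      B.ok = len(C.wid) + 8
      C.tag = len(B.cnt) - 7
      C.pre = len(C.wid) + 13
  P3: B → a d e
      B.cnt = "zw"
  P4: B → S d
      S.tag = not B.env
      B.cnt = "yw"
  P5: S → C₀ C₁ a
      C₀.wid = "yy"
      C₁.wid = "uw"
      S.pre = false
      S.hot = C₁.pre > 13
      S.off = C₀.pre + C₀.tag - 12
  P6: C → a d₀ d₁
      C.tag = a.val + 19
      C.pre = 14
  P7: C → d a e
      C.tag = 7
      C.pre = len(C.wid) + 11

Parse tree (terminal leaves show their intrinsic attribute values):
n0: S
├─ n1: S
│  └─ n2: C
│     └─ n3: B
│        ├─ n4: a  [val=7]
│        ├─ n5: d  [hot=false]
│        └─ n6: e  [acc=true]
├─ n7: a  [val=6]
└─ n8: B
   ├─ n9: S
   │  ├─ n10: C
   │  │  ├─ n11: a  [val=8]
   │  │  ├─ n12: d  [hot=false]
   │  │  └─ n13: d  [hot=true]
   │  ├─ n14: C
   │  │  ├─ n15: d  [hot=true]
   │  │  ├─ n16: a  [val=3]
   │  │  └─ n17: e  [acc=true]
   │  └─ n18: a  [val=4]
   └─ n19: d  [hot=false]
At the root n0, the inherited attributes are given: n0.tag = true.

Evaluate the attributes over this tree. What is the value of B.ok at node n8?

1. n0.tag = true  [given at root]
2. n1.tag = false  [false]
3. n2.wid = "wq"  ["wq"]
4. n3.env = false  [false]
5. n3.lim = 25  [len(C.wid) + 23]
6. n3.ok = 10  [len(C.wid) + 8]
7. n4.val = 7  [terminal]
8. n5.hot = false  [terminal]
9. n6.acc = true  [terminal]
10. n3.cnt = "zw"  ["zw"]
11. n2.tag = -5  [len(B.cnt) - 7]
12. n2.pre = 15  [len(C.wid) + 13]
13. n1.pre = true  [S.tag == false]
14. n1.hot = false  [S.tag == true]
15. n1.off = -3  [C.tag + C.pre - 13]
16. n7.val = 6  [terminal]
17. n8.env = false  [a.val == S₁.off]
18. n8.lim = 9  [S₁.off + a.val + 6]
19. n8.ok = 21  [(if S₁.pre then S₁.off else a.val) + 24]
20. n9.tag = true  [not B.env]
21. n10.wid = "yy"  ["yy"]
22. n11.val = 8  [terminal]
23. n12.hot = false  [terminal]
24. n13.hot = true  [terminal]
25. n10.tag = 27  [a.val + 19]
26. n10.pre = 14  [14]
27. n14.wid = "uw"  ["uw"]
28. n15.hot = true  [terminal]
29. n16.val = 3  [terminal]
30. n17.acc = true  [terminal]
31. n14.tag = 7  [7]
32. n14.pre = 13  [len(C.wid) + 11]
33. n18.val = 4  [terminal]
34. n9.pre = false  [false]
35. n9.hot = false  [C₁.pre > 13]
36. n9.off = 29  [C₀.pre + C₀.tag - 12]
37. n19.hot = false  [terminal]
38. n8.cnt = "yw"  ["yw"]
39. n0.pre = true  [S₀.tag or S₁.hot]
40. n0.hot = true  [a.val > 5]
41. n0.off = 13  [S₁.off + a.val + 10]

21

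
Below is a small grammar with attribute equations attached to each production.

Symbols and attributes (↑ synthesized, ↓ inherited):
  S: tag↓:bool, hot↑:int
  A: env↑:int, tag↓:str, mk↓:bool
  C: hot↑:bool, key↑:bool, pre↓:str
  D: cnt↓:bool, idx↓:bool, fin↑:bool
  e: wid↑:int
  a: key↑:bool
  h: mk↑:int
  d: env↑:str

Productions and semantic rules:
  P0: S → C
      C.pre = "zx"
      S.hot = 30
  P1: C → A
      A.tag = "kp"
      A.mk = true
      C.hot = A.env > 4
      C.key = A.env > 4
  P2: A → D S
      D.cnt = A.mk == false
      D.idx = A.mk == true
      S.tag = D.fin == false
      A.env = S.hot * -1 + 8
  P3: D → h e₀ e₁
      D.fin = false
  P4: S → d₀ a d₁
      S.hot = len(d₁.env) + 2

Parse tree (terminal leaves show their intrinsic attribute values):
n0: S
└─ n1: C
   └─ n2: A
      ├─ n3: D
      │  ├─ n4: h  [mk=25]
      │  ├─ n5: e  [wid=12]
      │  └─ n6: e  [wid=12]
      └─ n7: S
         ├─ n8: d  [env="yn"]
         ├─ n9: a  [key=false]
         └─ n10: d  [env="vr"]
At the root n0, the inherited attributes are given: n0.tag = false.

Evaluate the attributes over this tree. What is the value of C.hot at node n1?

false

1. n0.tag = false  [given at root]
2. n1.pre = "zx"  ["zx"]
3. n2.tag = "kp"  ["kp"]
4. n2.mk = true  [true]
5. n3.cnt = false  [A.mk == false]
6. n3.idx = true  [A.mk == true]
7. n4.mk = 25  [terminal]
8. n5.wid = 12  [terminal]
9. n6.wid = 12  [terminal]
10. n3.fin = false  [false]
11. n7.tag = true  [D.fin == false]
12. n8.env = "yn"  [terminal]
13. n9.key = false  [terminal]
14. n10.env = "vr"  [terminal]
15. n7.hot = 4  [len(d₁.env) + 2]
16. n2.env = 4  [S.hot * -1 + 8]
17. n1.hot = false  [A.env > 4]
18. n1.key = false  [A.env > 4]
19. n0.hot = 30  [30]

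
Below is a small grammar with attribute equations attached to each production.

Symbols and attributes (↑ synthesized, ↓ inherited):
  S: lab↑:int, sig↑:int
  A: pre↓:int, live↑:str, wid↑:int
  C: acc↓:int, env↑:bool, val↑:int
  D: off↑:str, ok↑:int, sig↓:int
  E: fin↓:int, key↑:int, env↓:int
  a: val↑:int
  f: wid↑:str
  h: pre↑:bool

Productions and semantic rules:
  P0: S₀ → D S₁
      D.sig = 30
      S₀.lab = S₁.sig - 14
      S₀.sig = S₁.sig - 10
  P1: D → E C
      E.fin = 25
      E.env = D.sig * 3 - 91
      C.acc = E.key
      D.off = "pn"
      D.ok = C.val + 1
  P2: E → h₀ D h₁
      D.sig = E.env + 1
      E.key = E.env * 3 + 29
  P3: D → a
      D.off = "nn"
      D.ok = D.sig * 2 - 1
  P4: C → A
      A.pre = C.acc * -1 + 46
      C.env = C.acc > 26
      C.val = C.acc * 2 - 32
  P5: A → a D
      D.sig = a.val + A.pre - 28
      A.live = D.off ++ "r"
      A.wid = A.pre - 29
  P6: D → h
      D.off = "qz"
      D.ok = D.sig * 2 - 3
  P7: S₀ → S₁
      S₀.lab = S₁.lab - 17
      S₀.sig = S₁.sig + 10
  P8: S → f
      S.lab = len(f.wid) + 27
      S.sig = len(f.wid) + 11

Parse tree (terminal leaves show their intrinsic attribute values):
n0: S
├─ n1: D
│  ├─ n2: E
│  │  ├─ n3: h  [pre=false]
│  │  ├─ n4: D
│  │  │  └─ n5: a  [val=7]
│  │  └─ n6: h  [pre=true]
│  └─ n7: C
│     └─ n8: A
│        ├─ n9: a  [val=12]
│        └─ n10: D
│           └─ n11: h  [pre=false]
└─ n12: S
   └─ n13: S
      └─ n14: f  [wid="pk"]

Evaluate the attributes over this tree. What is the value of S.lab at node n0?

9

1. n1.sig = 30  [30]
2. n2.fin = 25  [25]
3. n2.env = -1  [D.sig * 3 - 91]
4. n3.pre = false  [terminal]
5. n4.sig = 0  [E.env + 1]
6. n5.val = 7  [terminal]
7. n4.off = "nn"  ["nn"]
8. n4.ok = -1  [D.sig * 2 - 1]
9. n6.pre = true  [terminal]
10. n2.key = 26  [E.env * 3 + 29]
11. n7.acc = 26  [E.key]
12. n8.pre = 20  [C.acc * -1 + 46]
13. n9.val = 12  [terminal]
14. n10.sig = 4  [a.val + A.pre - 28]
15. n11.pre = false  [terminal]
16. n10.off = "qz"  ["qz"]
17. n10.ok = 5  [D.sig * 2 - 3]
18. n8.live = "qzr"  [D.off ++ "r"]
19. n8.wid = -9  [A.pre - 29]
20. n7.env = false  [C.acc > 26]
21. n7.val = 20  [C.acc * 2 - 32]
22. n1.off = "pn"  ["pn"]
23. n1.ok = 21  [C.val + 1]
24. n14.wid = "pk"  [terminal]
25. n13.lab = 29  [len(f.wid) + 27]
26. n13.sig = 13  [len(f.wid) + 11]
27. n12.lab = 12  [S₁.lab - 17]
28. n12.sig = 23  [S₁.sig + 10]
29. n0.lab = 9  [S₁.sig - 14]
30. n0.sig = 13  [S₁.sig - 10]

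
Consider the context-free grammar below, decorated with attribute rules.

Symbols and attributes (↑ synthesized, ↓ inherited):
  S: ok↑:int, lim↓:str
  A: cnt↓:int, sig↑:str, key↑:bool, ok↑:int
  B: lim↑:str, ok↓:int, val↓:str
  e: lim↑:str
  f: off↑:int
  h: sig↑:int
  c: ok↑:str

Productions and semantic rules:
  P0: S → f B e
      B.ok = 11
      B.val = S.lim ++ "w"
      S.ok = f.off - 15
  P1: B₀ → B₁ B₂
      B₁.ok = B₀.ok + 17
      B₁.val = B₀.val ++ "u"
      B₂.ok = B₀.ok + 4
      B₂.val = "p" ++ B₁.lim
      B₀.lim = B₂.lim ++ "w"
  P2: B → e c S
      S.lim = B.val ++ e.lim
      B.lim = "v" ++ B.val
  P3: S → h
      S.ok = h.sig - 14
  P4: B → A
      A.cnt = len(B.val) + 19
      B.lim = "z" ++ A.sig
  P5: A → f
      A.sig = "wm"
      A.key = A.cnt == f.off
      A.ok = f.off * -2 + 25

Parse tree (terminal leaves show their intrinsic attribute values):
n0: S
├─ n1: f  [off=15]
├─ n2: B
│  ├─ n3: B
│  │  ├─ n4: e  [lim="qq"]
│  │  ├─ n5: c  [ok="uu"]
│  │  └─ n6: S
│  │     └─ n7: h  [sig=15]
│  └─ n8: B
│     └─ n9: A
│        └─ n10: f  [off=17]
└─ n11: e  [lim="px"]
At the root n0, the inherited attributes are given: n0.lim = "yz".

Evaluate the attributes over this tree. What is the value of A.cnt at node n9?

25

1. n0.lim = "yz"  [given at root]
2. n1.off = 15  [terminal]
3. n2.ok = 11  [11]
4. n2.val = "yzw"  [S.lim ++ "w"]
5. n3.ok = 28  [B₀.ok + 17]
6. n3.val = "yzwu"  [B₀.val ++ "u"]
7. n4.lim = "qq"  [terminal]
8. n5.ok = "uu"  [terminal]
9. n6.lim = "yzwuqq"  [B.val ++ e.lim]
10. n7.sig = 15  [terminal]
11. n6.ok = 1  [h.sig - 14]
12. n3.lim = "vyzwu"  ["v" ++ B.val]
13. n8.ok = 15  [B₀.ok + 4]
14. n8.val = "pvyzwu"  ["p" ++ B₁.lim]
15. n9.cnt = 25  [len(B.val) + 19]
16. n10.off = 17  [terminal]
17. n9.sig = "wm"  ["wm"]
18. n9.key = false  [A.cnt == f.off]
19. n9.ok = -9  [f.off * -2 + 25]
20. n8.lim = "zwm"  ["z" ++ A.sig]
21. n2.lim = "zwmw"  [B₂.lim ++ "w"]
22. n11.lim = "px"  [terminal]
23. n0.ok = 0  [f.off - 15]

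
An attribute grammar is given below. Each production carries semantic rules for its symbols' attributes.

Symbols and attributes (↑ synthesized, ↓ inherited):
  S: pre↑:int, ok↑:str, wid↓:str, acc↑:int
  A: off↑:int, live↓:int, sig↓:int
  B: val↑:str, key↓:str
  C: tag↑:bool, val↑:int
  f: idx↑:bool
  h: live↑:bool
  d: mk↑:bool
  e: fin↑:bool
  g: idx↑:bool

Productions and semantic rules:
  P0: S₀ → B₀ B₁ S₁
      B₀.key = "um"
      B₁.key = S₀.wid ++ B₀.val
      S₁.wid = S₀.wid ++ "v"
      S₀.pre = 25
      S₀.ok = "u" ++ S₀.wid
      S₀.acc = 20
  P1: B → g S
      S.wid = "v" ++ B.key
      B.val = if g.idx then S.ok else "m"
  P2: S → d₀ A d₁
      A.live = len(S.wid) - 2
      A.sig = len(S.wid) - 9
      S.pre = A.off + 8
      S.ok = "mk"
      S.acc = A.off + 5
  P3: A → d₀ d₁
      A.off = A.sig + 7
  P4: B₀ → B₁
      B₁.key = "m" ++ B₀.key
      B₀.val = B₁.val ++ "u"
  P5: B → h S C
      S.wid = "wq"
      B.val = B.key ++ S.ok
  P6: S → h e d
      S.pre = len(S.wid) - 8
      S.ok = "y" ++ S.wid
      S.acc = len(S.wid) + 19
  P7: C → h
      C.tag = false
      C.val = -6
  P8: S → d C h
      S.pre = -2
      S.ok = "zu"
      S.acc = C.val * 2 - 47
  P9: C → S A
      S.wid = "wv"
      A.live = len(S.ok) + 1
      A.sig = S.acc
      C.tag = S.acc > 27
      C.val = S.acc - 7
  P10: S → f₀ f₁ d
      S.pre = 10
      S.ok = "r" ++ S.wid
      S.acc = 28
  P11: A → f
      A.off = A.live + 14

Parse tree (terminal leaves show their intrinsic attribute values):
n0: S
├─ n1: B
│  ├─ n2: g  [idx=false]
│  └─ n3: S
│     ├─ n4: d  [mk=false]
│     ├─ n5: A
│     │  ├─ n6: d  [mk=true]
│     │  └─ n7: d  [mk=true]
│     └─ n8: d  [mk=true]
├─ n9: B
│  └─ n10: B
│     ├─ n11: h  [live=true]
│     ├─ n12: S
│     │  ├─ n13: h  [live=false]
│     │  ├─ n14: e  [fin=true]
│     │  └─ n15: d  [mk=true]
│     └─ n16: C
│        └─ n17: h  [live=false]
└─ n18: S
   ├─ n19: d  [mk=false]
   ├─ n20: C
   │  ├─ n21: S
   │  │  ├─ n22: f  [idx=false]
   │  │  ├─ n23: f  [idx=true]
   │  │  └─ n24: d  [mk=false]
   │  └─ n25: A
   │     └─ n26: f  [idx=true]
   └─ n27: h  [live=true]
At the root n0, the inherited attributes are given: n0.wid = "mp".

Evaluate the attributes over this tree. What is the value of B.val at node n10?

"mmpmywq"

1. n0.wid = "mp"  [given at root]
2. n1.key = "um"  ["um"]
3. n2.idx = false  [terminal]
4. n3.wid = "vum"  ["v" ++ B.key]
5. n4.mk = false  [terminal]
6. n5.live = 1  [len(S.wid) - 2]
7. n5.sig = -6  [len(S.wid) - 9]
8. n6.mk = true  [terminal]
9. n7.mk = true  [terminal]
10. n5.off = 1  [A.sig + 7]
11. n8.mk = true  [terminal]
12. n3.pre = 9  [A.off + 8]
13. n3.ok = "mk"  ["mk"]
14. n3.acc = 6  [A.off + 5]
15. n1.val = "m"  [if g.idx then S.ok else "m"]
16. n9.key = "mpm"  [S₀.wid ++ B₀.val]
17. n10.key = "mmpm"  ["m" ++ B₀.key]
18. n11.live = true  [terminal]
19. n12.wid = "wq"  ["wq"]
20. n13.live = false  [terminal]
21. n14.fin = true  [terminal]
22. n15.mk = true  [terminal]
23. n12.pre = -6  [len(S.wid) - 8]
24. n12.ok = "ywq"  ["y" ++ S.wid]
25. n12.acc = 21  [len(S.wid) + 19]
26. n17.live = false  [terminal]
27. n16.tag = false  [false]
28. n16.val = -6  [-6]
29. n10.val = "mmpmywq"  [B.key ++ S.ok]
30. n9.val = "mmpmywqu"  [B₁.val ++ "u"]
31. n18.wid = "mpv"  [S₀.wid ++ "v"]
32. n19.mk = false  [terminal]
33. n21.wid = "wv"  ["wv"]
34. n22.idx = false  [terminal]
35. n23.idx = true  [terminal]
36. n24.mk = false  [terminal]
37. n21.pre = 10  [10]
38. n21.ok = "rwv"  ["r" ++ S.wid]
39. n21.acc = 28  [28]
40. n25.live = 4  [len(S.ok) + 1]
41. n25.sig = 28  [S.acc]
42. n26.idx = true  [terminal]
43. n25.off = 18  [A.live + 14]
44. n20.tag = true  [S.acc > 27]
45. n20.val = 21  [S.acc - 7]
46. n27.live = true  [terminal]
47. n18.pre = -2  [-2]
48. n18.ok = "zu"  ["zu"]
49. n18.acc = -5  [C.val * 2 - 47]
50. n0.pre = 25  [25]
51. n0.ok = "ump"  ["u" ++ S₀.wid]
52. n0.acc = 20  [20]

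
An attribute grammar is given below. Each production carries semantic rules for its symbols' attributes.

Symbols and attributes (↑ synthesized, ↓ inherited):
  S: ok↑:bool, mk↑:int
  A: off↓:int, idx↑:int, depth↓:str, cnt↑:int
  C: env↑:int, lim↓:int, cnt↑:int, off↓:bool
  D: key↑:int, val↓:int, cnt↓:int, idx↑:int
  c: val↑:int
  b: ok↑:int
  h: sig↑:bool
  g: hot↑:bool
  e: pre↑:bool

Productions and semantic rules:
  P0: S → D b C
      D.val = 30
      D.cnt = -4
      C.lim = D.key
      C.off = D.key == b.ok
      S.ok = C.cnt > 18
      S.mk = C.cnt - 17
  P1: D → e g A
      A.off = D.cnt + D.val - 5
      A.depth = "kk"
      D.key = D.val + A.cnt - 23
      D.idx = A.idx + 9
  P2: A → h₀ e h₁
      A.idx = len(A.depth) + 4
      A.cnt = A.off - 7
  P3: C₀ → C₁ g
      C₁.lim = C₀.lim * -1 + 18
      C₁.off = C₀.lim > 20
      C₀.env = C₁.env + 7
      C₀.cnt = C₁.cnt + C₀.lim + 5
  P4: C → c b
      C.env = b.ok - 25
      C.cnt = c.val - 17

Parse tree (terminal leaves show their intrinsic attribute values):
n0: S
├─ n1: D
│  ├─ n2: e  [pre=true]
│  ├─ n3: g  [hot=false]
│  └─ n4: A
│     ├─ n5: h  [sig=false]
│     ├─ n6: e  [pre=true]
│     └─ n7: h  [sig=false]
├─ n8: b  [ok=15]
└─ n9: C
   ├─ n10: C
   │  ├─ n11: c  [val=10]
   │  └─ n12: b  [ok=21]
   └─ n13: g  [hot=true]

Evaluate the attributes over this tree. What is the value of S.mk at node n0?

2

1. n1.val = 30  [30]
2. n1.cnt = -4  [-4]
3. n2.pre = true  [terminal]
4. n3.hot = false  [terminal]
5. n4.off = 21  [D.cnt + D.val - 5]
6. n4.depth = "kk"  ["kk"]
7. n5.sig = false  [terminal]
8. n6.pre = true  [terminal]
9. n7.sig = false  [terminal]
10. n4.idx = 6  [len(A.depth) + 4]
11. n4.cnt = 14  [A.off - 7]
12. n1.key = 21  [D.val + A.cnt - 23]
13. n1.idx = 15  [A.idx + 9]
14. n8.ok = 15  [terminal]
15. n9.lim = 21  [D.key]
16. n9.off = false  [D.key == b.ok]
17. n10.lim = -3  [C₀.lim * -1 + 18]
18. n10.off = true  [C₀.lim > 20]
19. n11.val = 10  [terminal]
20. n12.ok = 21  [terminal]
21. n10.env = -4  [b.ok - 25]
22. n10.cnt = -7  [c.val - 17]
23. n13.hot = true  [terminal]
24. n9.env = 3  [C₁.env + 7]
25. n9.cnt = 19  [C₁.cnt + C₀.lim + 5]
26. n0.ok = true  [C.cnt > 18]
27. n0.mk = 2  [C.cnt - 17]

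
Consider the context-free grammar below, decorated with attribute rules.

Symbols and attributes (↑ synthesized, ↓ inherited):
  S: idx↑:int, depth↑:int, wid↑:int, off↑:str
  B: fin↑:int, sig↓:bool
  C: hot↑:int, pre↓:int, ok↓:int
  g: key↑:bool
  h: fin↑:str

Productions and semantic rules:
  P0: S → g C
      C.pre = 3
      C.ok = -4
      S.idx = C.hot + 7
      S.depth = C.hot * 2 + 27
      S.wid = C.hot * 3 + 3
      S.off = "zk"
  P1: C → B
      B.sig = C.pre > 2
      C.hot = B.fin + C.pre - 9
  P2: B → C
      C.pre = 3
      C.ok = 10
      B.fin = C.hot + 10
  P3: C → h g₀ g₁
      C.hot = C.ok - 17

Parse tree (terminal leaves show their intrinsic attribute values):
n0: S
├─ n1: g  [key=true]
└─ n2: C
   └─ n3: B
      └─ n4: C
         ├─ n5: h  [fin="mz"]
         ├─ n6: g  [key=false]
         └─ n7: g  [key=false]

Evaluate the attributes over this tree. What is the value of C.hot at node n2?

-3

1. n1.key = true  [terminal]
2. n2.pre = 3  [3]
3. n2.ok = -4  [-4]
4. n3.sig = true  [C.pre > 2]
5. n4.pre = 3  [3]
6. n4.ok = 10  [10]
7. n5.fin = "mz"  [terminal]
8. n6.key = false  [terminal]
9. n7.key = false  [terminal]
10. n4.hot = -7  [C.ok - 17]
11. n3.fin = 3  [C.hot + 10]
12. n2.hot = -3  [B.fin + C.pre - 9]
13. n0.idx = 4  [C.hot + 7]
14. n0.depth = 21  [C.hot * 2 + 27]
15. n0.wid = -6  [C.hot * 3 + 3]
16. n0.off = "zk"  ["zk"]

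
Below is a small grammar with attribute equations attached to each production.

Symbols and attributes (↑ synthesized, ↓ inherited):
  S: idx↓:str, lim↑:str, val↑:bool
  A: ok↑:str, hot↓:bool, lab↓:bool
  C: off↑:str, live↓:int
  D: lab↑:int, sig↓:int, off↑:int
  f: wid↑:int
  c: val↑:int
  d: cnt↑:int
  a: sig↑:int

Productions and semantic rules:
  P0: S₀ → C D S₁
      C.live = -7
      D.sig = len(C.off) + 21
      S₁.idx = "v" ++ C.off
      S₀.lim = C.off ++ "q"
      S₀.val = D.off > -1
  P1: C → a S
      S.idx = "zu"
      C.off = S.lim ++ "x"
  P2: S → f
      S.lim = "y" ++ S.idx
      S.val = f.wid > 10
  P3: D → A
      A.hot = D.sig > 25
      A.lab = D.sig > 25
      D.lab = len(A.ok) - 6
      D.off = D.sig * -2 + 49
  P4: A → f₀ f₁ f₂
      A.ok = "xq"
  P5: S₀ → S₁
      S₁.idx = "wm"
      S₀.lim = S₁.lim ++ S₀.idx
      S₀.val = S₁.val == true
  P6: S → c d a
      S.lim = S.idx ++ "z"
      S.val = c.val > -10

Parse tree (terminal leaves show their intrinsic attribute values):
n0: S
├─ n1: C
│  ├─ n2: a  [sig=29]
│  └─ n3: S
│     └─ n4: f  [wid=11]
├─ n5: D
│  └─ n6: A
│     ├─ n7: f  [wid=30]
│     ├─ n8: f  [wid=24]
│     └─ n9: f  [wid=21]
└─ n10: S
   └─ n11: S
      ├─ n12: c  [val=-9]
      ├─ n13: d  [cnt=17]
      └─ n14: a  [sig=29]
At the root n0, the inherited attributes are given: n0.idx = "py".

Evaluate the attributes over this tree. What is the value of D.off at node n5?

1. n0.idx = "py"  [given at root]
2. n1.live = -7  [-7]
3. n2.sig = 29  [terminal]
4. n3.idx = "zu"  ["zu"]
5. n4.wid = 11  [terminal]
6. n3.lim = "yzu"  ["y" ++ S.idx]
7. n3.val = true  [f.wid > 10]
8. n1.off = "yzux"  [S.lim ++ "x"]
9. n5.sig = 25  [len(C.off) + 21]
10. n6.hot = false  [D.sig > 25]
11. n6.lab = false  [D.sig > 25]
12. n7.wid = 30  [terminal]
13. n8.wid = 24  [terminal]
14. n9.wid = 21  [terminal]
15. n6.ok = "xq"  ["xq"]
16. n5.lab = -4  [len(A.ok) - 6]
17. n5.off = -1  [D.sig * -2 + 49]
18. n10.idx = "vyzux"  ["v" ++ C.off]
19. n11.idx = "wm"  ["wm"]
20. n12.val = -9  [terminal]
21. n13.cnt = 17  [terminal]
22. n14.sig = 29  [terminal]
23. n11.lim = "wmz"  [S.idx ++ "z"]
24. n11.val = true  [c.val > -10]
25. n10.lim = "wmzvyzux"  [S₁.lim ++ S₀.idx]
26. n10.val = true  [S₁.val == true]
27. n0.lim = "yzuxq"  [C.off ++ "q"]
28. n0.val = false  [D.off > -1]

-1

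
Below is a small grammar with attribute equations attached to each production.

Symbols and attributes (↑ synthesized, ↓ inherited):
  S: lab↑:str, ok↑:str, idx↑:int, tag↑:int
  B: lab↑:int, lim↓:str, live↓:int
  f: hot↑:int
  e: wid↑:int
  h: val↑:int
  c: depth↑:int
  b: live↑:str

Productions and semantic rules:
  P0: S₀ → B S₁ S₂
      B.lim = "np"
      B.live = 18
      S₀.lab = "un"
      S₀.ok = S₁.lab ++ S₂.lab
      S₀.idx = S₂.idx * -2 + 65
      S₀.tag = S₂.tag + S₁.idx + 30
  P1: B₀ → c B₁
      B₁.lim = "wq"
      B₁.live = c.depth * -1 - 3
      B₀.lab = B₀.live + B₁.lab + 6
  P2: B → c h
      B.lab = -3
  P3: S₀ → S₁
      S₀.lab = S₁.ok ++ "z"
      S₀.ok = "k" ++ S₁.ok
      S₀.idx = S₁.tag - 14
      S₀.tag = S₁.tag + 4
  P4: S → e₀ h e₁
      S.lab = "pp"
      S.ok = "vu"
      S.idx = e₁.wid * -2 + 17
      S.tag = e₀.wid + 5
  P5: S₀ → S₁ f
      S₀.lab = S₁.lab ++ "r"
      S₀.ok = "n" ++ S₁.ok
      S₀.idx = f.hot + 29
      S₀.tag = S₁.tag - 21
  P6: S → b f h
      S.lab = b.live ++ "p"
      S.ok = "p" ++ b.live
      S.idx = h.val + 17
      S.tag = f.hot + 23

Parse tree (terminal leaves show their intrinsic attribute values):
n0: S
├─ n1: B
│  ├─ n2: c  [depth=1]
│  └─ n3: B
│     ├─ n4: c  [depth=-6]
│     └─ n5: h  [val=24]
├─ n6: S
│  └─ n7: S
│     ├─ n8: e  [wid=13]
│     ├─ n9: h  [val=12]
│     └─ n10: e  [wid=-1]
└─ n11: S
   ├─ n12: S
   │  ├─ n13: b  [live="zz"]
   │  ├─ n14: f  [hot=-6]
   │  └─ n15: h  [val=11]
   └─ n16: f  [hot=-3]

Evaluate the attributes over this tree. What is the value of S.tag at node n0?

1. n1.lim = "np"  ["np"]
2. n1.live = 18  [18]
3. n2.depth = 1  [terminal]
4. n3.lim = "wq"  ["wq"]
5. n3.live = -4  [c.depth * -1 - 3]
6. n4.depth = -6  [terminal]
7. n5.val = 24  [terminal]
8. n3.lab = -3  [-3]
9. n1.lab = 21  [B₀.live + B₁.lab + 6]
10. n8.wid = 13  [terminal]
11. n9.val = 12  [terminal]
12. n10.wid = -1  [terminal]
13. n7.lab = "pp"  ["pp"]
14. n7.ok = "vu"  ["vu"]
15. n7.idx = 19  [e₁.wid * -2 + 17]
16. n7.tag = 18  [e₀.wid + 5]
17. n6.lab = "vuz"  [S₁.ok ++ "z"]
18. n6.ok = "kvu"  ["k" ++ S₁.ok]
19. n6.idx = 4  [S₁.tag - 14]
20. n6.tag = 22  [S₁.tag + 4]
21. n13.live = "zz"  [terminal]
22. n14.hot = -6  [terminal]
23. n15.val = 11  [terminal]
24. n12.lab = "zzp"  [b.live ++ "p"]
25. n12.ok = "pzz"  ["p" ++ b.live]
26. n12.idx = 28  [h.val + 17]
27. n12.tag = 17  [f.hot + 23]
28. n16.hot = -3  [terminal]
29. n11.lab = "zzpr"  [S₁.lab ++ "r"]
30. n11.ok = "npzz"  ["n" ++ S₁.ok]
31. n11.idx = 26  [f.hot + 29]
32. n11.tag = -4  [S₁.tag - 21]
33. n0.lab = "un"  ["un"]
34. n0.ok = "vuzzzpr"  [S₁.lab ++ S₂.lab]
35. n0.idx = 13  [S₂.idx * -2 + 65]
36. n0.tag = 30  [S₂.tag + S₁.idx + 30]

30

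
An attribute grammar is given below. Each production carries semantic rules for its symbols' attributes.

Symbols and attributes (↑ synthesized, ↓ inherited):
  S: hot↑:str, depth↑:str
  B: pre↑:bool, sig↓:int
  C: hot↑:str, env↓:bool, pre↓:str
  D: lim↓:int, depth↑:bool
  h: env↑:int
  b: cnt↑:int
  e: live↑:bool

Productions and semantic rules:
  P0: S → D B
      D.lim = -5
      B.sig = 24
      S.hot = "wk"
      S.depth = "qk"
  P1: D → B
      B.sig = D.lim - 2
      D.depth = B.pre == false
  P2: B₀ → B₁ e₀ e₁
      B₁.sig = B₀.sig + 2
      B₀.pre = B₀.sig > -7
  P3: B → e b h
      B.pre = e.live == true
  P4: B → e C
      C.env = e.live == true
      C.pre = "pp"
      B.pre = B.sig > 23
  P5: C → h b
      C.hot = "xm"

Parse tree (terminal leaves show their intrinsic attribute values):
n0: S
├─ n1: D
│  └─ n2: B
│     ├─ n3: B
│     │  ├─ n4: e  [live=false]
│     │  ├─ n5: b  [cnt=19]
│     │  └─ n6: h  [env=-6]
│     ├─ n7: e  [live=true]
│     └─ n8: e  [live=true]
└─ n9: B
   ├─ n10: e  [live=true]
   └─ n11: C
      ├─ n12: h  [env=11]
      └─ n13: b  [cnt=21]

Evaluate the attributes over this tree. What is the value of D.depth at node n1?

true

1. n1.lim = -5  [-5]
2. n2.sig = -7  [D.lim - 2]
3. n3.sig = -5  [B₀.sig + 2]
4. n4.live = false  [terminal]
5. n5.cnt = 19  [terminal]
6. n6.env = -6  [terminal]
7. n3.pre = false  [e.live == true]
8. n7.live = true  [terminal]
9. n8.live = true  [terminal]
10. n2.pre = false  [B₀.sig > -7]
11. n1.depth = true  [B.pre == false]
12. n9.sig = 24  [24]
13. n10.live = true  [terminal]
14. n11.env = true  [e.live == true]
15. n11.pre = "pp"  ["pp"]
16. n12.env = 11  [terminal]
17. n13.cnt = 21  [terminal]
18. n11.hot = "xm"  ["xm"]
19. n9.pre = true  [B.sig > 23]
20. n0.hot = "wk"  ["wk"]
21. n0.depth = "qk"  ["qk"]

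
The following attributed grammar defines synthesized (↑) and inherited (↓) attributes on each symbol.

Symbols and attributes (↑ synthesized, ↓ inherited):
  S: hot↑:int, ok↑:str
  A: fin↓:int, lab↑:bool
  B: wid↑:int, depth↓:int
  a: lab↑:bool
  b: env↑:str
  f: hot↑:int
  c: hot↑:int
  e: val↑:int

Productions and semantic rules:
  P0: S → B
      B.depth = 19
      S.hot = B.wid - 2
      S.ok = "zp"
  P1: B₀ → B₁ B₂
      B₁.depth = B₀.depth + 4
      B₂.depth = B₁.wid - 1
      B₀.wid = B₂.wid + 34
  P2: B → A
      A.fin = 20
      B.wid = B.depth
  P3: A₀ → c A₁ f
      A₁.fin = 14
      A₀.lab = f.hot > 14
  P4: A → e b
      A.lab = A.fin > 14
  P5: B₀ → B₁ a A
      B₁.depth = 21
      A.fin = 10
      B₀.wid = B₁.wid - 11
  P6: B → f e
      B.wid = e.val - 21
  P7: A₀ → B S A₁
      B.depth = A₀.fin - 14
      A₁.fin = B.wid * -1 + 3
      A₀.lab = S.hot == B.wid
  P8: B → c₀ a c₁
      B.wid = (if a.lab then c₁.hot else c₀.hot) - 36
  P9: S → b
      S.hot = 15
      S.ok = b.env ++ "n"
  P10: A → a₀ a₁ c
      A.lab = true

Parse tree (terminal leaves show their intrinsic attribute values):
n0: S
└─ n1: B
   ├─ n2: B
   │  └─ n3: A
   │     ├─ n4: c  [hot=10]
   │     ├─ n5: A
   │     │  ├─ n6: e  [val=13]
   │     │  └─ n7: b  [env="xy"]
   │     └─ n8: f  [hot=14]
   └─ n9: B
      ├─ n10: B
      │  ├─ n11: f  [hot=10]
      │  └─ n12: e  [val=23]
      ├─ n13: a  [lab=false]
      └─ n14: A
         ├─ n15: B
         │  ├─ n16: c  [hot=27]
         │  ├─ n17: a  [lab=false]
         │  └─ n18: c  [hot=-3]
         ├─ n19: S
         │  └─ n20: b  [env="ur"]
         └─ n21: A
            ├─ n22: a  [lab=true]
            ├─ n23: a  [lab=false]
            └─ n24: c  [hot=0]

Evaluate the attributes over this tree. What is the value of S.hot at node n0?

1. n1.depth = 19  [19]
2. n2.depth = 23  [B₀.depth + 4]
3. n3.fin = 20  [20]
4. n4.hot = 10  [terminal]
5. n5.fin = 14  [14]
6. n6.val = 13  [terminal]
7. n7.env = "xy"  [terminal]
8. n5.lab = false  [A.fin > 14]
9. n8.hot = 14  [terminal]
10. n3.lab = false  [f.hot > 14]
11. n2.wid = 23  [B.depth]
12. n9.depth = 22  [B₁.wid - 1]
13. n10.depth = 21  [21]
14. n11.hot = 10  [terminal]
15. n12.val = 23  [terminal]
16. n10.wid = 2  [e.val - 21]
17. n13.lab = false  [terminal]
18. n14.fin = 10  [10]
19. n15.depth = -4  [A₀.fin - 14]
20. n16.hot = 27  [terminal]
21. n17.lab = false  [terminal]
22. n18.hot = -3  [terminal]
23. n15.wid = -9  [(if a.lab then c₁.hot else c₀.hot) - 36]
24. n20.env = "ur"  [terminal]
25. n19.hot = 15  [15]
26. n19.ok = "urn"  [b.env ++ "n"]
27. n21.fin = 12  [B.wid * -1 + 3]
28. n22.lab = true  [terminal]
29. n23.lab = false  [terminal]
30. n24.hot = 0  [terminal]
31. n21.lab = true  [true]
32. n14.lab = false  [S.hot == B.wid]
33. n9.wid = -9  [B₁.wid - 11]
34. n1.wid = 25  [B₂.wid + 34]
35. n0.hot = 23  [B.wid - 2]
36. n0.ok = "zp"  ["zp"]

23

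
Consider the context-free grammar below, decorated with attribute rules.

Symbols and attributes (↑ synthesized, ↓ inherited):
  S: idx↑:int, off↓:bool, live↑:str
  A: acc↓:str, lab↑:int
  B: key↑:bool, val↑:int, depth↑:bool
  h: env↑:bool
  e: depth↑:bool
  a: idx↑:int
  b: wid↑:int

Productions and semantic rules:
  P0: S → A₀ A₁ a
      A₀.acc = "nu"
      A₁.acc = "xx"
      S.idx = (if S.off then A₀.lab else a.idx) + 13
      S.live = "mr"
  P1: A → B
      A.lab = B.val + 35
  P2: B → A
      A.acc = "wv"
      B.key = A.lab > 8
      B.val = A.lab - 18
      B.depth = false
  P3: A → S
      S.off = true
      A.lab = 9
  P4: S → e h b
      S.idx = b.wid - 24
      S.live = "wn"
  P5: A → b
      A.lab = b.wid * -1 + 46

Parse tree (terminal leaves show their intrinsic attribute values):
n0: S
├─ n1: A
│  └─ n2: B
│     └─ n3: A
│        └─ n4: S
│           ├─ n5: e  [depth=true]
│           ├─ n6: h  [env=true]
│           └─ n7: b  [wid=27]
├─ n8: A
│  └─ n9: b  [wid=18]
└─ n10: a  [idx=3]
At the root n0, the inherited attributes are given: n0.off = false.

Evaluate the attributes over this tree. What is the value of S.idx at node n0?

1. n0.off = false  [given at root]
2. n1.acc = "nu"  ["nu"]
3. n3.acc = "wv"  ["wv"]
4. n4.off = true  [true]
5. n5.depth = true  [terminal]
6. n6.env = true  [terminal]
7. n7.wid = 27  [terminal]
8. n4.idx = 3  [b.wid - 24]
9. n4.live = "wn"  ["wn"]
10. n3.lab = 9  [9]
11. n2.key = true  [A.lab > 8]
12. n2.val = -9  [A.lab - 18]
13. n2.depth = false  [false]
14. n1.lab = 26  [B.val + 35]
15. n8.acc = "xx"  ["xx"]
16. n9.wid = 18  [terminal]
17. n8.lab = 28  [b.wid * -1 + 46]
18. n10.idx = 3  [terminal]
19. n0.idx = 16  [(if S.off then A₀.lab else a.idx) + 13]
20. n0.live = "mr"  ["mr"]

16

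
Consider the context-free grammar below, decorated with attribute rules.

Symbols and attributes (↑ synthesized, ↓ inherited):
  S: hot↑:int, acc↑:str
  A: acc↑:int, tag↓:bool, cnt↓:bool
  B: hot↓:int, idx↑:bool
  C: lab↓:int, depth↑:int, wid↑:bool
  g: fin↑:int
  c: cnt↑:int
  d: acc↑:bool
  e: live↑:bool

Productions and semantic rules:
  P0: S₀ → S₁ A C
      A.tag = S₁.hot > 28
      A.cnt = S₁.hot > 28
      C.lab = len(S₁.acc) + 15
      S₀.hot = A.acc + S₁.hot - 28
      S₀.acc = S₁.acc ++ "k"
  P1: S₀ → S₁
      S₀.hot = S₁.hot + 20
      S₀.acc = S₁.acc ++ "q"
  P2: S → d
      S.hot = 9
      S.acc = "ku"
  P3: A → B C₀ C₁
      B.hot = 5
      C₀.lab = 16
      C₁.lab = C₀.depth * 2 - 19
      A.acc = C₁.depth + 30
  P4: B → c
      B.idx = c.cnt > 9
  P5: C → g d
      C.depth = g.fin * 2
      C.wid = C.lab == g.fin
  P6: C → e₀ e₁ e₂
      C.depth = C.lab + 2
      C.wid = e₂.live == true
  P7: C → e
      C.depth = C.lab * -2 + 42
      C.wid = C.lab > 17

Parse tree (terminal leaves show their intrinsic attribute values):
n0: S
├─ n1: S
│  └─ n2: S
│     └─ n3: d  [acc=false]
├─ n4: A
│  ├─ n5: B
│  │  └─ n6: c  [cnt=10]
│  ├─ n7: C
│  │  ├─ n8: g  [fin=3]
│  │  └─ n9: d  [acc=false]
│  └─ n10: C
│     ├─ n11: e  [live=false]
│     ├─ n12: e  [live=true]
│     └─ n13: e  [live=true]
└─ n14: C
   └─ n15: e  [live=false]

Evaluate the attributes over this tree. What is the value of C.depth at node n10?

-5

1. n3.acc = false  [terminal]
2. n2.hot = 9  [9]
3. n2.acc = "ku"  ["ku"]
4. n1.hot = 29  [S₁.hot + 20]
5. n1.acc = "kuq"  [S₁.acc ++ "q"]
6. n4.tag = true  [S₁.hot > 28]
7. n4.cnt = true  [S₁.hot > 28]
8. n5.hot = 5  [5]
9. n6.cnt = 10  [terminal]
10. n5.idx = true  [c.cnt > 9]
11. n7.lab = 16  [16]
12. n8.fin = 3  [terminal]
13. n9.acc = false  [terminal]
14. n7.depth = 6  [g.fin * 2]
15. n7.wid = false  [C.lab == g.fin]
16. n10.lab = -7  [C₀.depth * 2 - 19]
17. n11.live = false  [terminal]
18. n12.live = true  [terminal]
19. n13.live = true  [terminal]
20. n10.depth = -5  [C.lab + 2]
21. n10.wid = true  [e₂.live == true]
22. n4.acc = 25  [C₁.depth + 30]
23. n14.lab = 18  [len(S₁.acc) + 15]
24. n15.live = false  [terminal]
25. n14.depth = 6  [C.lab * -2 + 42]
26. n14.wid = true  [C.lab > 17]
27. n0.hot = 26  [A.acc + S₁.hot - 28]
28. n0.acc = "kuqk"  [S₁.acc ++ "k"]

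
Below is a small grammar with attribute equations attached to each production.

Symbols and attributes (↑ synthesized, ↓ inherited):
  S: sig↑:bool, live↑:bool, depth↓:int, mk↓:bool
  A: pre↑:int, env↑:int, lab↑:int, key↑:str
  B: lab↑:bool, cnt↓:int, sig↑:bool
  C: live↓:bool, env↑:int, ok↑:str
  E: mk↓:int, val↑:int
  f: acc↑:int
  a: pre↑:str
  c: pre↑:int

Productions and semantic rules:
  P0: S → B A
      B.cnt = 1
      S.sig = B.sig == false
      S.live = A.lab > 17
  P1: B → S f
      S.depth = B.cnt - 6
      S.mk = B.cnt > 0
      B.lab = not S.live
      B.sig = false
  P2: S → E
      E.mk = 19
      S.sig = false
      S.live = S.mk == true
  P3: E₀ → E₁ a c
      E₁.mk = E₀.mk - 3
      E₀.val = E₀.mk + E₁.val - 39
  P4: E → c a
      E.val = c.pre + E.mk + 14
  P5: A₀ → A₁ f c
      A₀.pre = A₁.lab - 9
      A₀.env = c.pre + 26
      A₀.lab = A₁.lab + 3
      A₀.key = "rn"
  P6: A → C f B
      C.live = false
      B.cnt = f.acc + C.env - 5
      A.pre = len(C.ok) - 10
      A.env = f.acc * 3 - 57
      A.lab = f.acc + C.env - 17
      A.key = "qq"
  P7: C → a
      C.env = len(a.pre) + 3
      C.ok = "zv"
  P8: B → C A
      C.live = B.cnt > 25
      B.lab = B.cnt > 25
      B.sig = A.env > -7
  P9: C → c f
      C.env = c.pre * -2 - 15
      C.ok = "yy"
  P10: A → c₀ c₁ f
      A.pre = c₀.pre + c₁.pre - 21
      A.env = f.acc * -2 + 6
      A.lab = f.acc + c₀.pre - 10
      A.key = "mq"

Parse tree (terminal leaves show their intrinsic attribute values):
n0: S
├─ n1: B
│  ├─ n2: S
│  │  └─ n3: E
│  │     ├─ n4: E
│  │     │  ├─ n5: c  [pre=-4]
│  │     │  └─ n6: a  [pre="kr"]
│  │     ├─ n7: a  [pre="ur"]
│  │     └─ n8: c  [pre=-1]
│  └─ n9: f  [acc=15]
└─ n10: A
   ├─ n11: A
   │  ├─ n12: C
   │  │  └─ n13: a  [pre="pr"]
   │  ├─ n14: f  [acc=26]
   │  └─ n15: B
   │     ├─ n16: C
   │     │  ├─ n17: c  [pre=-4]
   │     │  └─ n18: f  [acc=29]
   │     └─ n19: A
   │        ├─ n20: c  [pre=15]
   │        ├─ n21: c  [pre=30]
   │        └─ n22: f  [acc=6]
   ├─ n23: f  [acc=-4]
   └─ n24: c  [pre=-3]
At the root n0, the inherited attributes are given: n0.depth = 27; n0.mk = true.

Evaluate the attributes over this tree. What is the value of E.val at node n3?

6

1. n0.depth = 27  [given at root]
2. n0.mk = true  [given at root]
3. n1.cnt = 1  [1]
4. n2.depth = -5  [B.cnt - 6]
5. n2.mk = true  [B.cnt > 0]
6. n3.mk = 19  [19]
7. n4.mk = 16  [E₀.mk - 3]
8. n5.pre = -4  [terminal]
9. n6.pre = "kr"  [terminal]
10. n4.val = 26  [c.pre + E.mk + 14]
11. n7.pre = "ur"  [terminal]
12. n8.pre = -1  [terminal]
13. n3.val = 6  [E₀.mk + E₁.val - 39]
14. n2.sig = false  [false]
15. n2.live = true  [S.mk == true]
16. n9.acc = 15  [terminal]
17. n1.lab = false  [not S.live]
18. n1.sig = false  [false]
19. n12.live = false  [false]
20. n13.pre = "pr"  [terminal]
21. n12.env = 5  [len(a.pre) + 3]
22. n12.ok = "zv"  ["zv"]
23. n14.acc = 26  [terminal]
24. n15.cnt = 26  [f.acc + C.env - 5]
25. n16.live = true  [B.cnt > 25]
26. n17.pre = -4  [terminal]
27. n18.acc = 29  [terminal]
28. n16.env = -7  [c.pre * -2 - 15]
29. n16.ok = "yy"  ["yy"]
30. n20.pre = 15  [terminal]
31. n21.pre = 30  [terminal]
32. n22.acc = 6  [terminal]
33. n19.pre = 24  [c₀.pre + c₁.pre - 21]
34. n19.env = -6  [f.acc * -2 + 6]
35. n19.lab = 11  [f.acc + c₀.pre - 10]
36. n19.key = "mq"  ["mq"]
37. n15.lab = true  [B.cnt > 25]
38. n15.sig = true  [A.env > -7]
39. n11.pre = -8  [len(C.ok) - 10]
40. n11.env = 21  [f.acc * 3 - 57]
41. n11.lab = 14  [f.acc + C.env - 17]
42. n11.key = "qq"  ["qq"]
43. n23.acc = -4  [terminal]
44. n24.pre = -3  [terminal]
45. n10.pre = 5  [A₁.lab - 9]
46. n10.env = 23  [c.pre + 26]
47. n10.lab = 17  [A₁.lab + 3]
48. n10.key = "rn"  ["rn"]
49. n0.sig = true  [B.sig == false]
50. n0.live = false  [A.lab > 17]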